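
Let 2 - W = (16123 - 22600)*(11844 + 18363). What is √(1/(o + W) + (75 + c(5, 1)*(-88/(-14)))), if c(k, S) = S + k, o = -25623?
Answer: √211360718664640033034/1369375826 ≈ 10.617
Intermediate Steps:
W = 195650741 (W = 2 - (16123 - 22600)*(11844 + 18363) = 2 - (-6477)*30207 = 2 - 1*(-195650739) = 2 + 195650739 = 195650741)
√(1/(o + W) + (75 + c(5, 1)*(-88/(-14)))) = √(1/(-25623 + 195650741) + (75 + (1 + 5)*(-88/(-14)))) = √(1/195625118 + (75 + 6*(-88*(-1/14)))) = √(1/195625118 + (75 + 6*(44/7))) = √(1/195625118 + (75 + 264/7)) = √(1/195625118 + 789/7) = √(154348218109/1369375826) = √211360718664640033034/1369375826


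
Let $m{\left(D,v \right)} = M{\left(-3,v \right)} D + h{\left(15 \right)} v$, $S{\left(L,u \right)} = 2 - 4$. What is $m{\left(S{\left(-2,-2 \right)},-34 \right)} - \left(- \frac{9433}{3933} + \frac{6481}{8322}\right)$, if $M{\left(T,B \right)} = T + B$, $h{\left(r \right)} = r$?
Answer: $- \frac{249429019}{574218} \approx -434.38$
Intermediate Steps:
$S{\left(L,u \right)} = -2$
$M{\left(T,B \right)} = B + T$
$m{\left(D,v \right)} = 15 v + D \left(-3 + v\right)$ ($m{\left(D,v \right)} = \left(v - 3\right) D + 15 v = \left(-3 + v\right) D + 15 v = D \left(-3 + v\right) + 15 v = 15 v + D \left(-3 + v\right)$)
$m{\left(S{\left(-2,-2 \right)},-34 \right)} - \left(- \frac{9433}{3933} + \frac{6481}{8322}\right) = \left(15 \left(-34\right) - 2 \left(-3 - 34\right)\right) - \left(- \frac{9433}{3933} + \frac{6481}{8322}\right) = \left(-510 - -74\right) - \left(\left(-9433\right) \frac{1}{3933} + 6481 \cdot \frac{1}{8322}\right) = \left(-510 + 74\right) - \left(- \frac{9433}{3933} + \frac{6481}{8322}\right) = -436 - - \frac{930029}{574218} = -436 + \frac{930029}{574218} = - \frac{249429019}{574218}$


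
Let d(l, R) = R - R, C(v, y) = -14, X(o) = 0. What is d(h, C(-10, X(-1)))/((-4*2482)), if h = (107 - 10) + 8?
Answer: 0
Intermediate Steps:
h = 105 (h = 97 + 8 = 105)
d(l, R) = 0
d(h, C(-10, X(-1)))/((-4*2482)) = 0/((-4*2482)) = 0/(-9928) = 0*(-1/9928) = 0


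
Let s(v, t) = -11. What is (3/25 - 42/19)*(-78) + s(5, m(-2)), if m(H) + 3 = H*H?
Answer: 72229/475 ≈ 152.06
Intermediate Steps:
m(H) = -3 + H² (m(H) = -3 + H*H = -3 + H²)
(3/25 - 42/19)*(-78) + s(5, m(-2)) = (3/25 - 42/19)*(-78) - 11 = -993/475*(-78) - 11 = 77454/475 - 11 = 72229/475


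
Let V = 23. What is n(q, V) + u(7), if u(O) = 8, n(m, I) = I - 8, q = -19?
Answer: 23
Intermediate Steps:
n(m, I) = -8 + I
n(q, V) + u(7) = (-8 + 23) + 8 = 15 + 8 = 23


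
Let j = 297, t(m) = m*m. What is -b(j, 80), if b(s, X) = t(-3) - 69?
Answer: 60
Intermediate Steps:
t(m) = m²
b(s, X) = -60 (b(s, X) = (-3)² - 69 = 9 - 69 = -60)
-b(j, 80) = -1*(-60) = 60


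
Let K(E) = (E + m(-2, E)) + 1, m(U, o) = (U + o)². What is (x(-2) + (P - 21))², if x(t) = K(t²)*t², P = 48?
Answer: 3969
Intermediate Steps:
K(E) = 1 + E + (-2 + E)² (K(E) = (E + (-2 + E)²) + 1 = 1 + E + (-2 + E)²)
x(t) = t²*(1 + t² + (-2 + t²)²) (x(t) = (1 + t² + (-2 + t²)²)*t² = t²*(1 + t² + (-2 + t²)²))
(x(-2) + (P - 21))² = ((-2)²*(5 + (-2)⁴ - 3*(-2)²) + (48 - 21))² = (4*(5 + 16 - 3*4) + 27)² = (4*(5 + 16 - 12) + 27)² = (4*9 + 27)² = (36 + 27)² = 63² = 3969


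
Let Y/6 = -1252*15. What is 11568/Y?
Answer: -482/4695 ≈ -0.10266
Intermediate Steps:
Y = -112680 (Y = 6*(-1252*15) = 6*(-18780) = -112680)
11568/Y = 11568/(-112680) = 11568*(-1/112680) = -482/4695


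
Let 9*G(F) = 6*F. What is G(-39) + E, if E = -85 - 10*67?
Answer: -781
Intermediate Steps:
G(F) = 2*F/3 (G(F) = (6*F)/9 = 2*F/3)
E = -755 (E = -85 - 670 = -755)
G(-39) + E = (⅔)*(-39) - 755 = -26 - 755 = -781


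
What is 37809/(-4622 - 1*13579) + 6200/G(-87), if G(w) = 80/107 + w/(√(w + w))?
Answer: 631260947611/6120771821 - 70983800*I*√174/1008863 ≈ 103.13 - 928.12*I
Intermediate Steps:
G(w) = 80/107 + √2*√w/2 (G(w) = 80*(1/107) + w/(√(2*w)) = 80/107 + w/((√2*√w)) = 80/107 + w*(√2/(2*√w)) = 80/107 + √2*√w/2)
37809/(-4622 - 1*13579) + 6200/G(-87) = 37809/(-4622 - 1*13579) + 6200/(80/107 + √2*√(-87)/2) = 37809/(-4622 - 13579) + 6200/(80/107 + √2*(I*√87)/2) = 37809/(-18201) + 6200/(80/107 + I*√174/2) = 37809*(-1/18201) + 6200/(80/107 + I*√174/2) = -12603/6067 + 6200/(80/107 + I*√174/2)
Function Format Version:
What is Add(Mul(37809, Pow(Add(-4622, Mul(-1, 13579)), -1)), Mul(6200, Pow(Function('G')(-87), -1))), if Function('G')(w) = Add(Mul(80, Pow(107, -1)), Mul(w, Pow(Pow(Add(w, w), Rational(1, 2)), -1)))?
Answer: Add(Rational(631260947611, 6120771821), Mul(Rational(-70983800, 1008863), I, Pow(174, Rational(1, 2)))) ≈ Add(103.13, Mul(-928.12, I))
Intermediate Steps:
Function('G')(w) = Add(Rational(80, 107), Mul(Rational(1, 2), Pow(2, Rational(1, 2)), Pow(w, Rational(1, 2)))) (Function('G')(w) = Add(Mul(80, Rational(1, 107)), Mul(w, Pow(Pow(Mul(2, w), Rational(1, 2)), -1))) = Add(Rational(80, 107), Mul(w, Pow(Mul(Pow(2, Rational(1, 2)), Pow(w, Rational(1, 2))), -1))) = Add(Rational(80, 107), Mul(w, Mul(Rational(1, 2), Pow(2, Rational(1, 2)), Pow(w, Rational(-1, 2))))) = Add(Rational(80, 107), Mul(Rational(1, 2), Pow(2, Rational(1, 2)), Pow(w, Rational(1, 2)))))
Add(Mul(37809, Pow(Add(-4622, Mul(-1, 13579)), -1)), Mul(6200, Pow(Function('G')(-87), -1))) = Add(Mul(37809, Pow(Add(-4622, Mul(-1, 13579)), -1)), Mul(6200, Pow(Add(Rational(80, 107), Mul(Rational(1, 2), Pow(2, Rational(1, 2)), Pow(-87, Rational(1, 2)))), -1))) = Add(Mul(37809, Pow(Add(-4622, -13579), -1)), Mul(6200, Pow(Add(Rational(80, 107), Mul(Rational(1, 2), Pow(2, Rational(1, 2)), Mul(I, Pow(87, Rational(1, 2))))), -1))) = Add(Mul(37809, Pow(-18201, -1)), Mul(6200, Pow(Add(Rational(80, 107), Mul(Rational(1, 2), I, Pow(174, Rational(1, 2)))), -1))) = Add(Mul(37809, Rational(-1, 18201)), Mul(6200, Pow(Add(Rational(80, 107), Mul(Rational(1, 2), I, Pow(174, Rational(1, 2)))), -1))) = Add(Rational(-12603, 6067), Mul(6200, Pow(Add(Rational(80, 107), Mul(Rational(1, 2), I, Pow(174, Rational(1, 2)))), -1)))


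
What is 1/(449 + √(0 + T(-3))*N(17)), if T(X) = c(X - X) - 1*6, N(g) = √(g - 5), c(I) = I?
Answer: 449/201673 - 6*I*√2/201673 ≈ 0.0022264 - 4.2074e-5*I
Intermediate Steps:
N(g) = √(-5 + g)
T(X) = -6 (T(X) = (X - X) - 1*6 = 0 - 6 = -6)
1/(449 + √(0 + T(-3))*N(17)) = 1/(449 + √(0 - 6)*√(-5 + 17)) = 1/(449 + √(-6)*√12) = 1/(449 + (I*√6)*(2*√3)) = 1/(449 + 6*I*√2)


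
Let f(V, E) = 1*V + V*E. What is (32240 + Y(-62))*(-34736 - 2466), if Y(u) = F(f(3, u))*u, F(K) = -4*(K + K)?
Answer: 2177358656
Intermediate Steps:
f(V, E) = V + E*V
F(K) = -8*K
Y(u) = u*(-24 - 24*u) (Y(u) = (-24*(1 + u))*u = (-8*(3 + 3*u))*u = (-24 - 24*u)*u = u*(-24 - 24*u))
(32240 + Y(-62))*(-34736 - 2466) = (32240 + 24*(-62)*(-1 - 1*(-62)))*(-34736 - 2466) = (32240 + 24*(-62)*(-1 + 62))*(-37202) = (32240 + 24*(-62)*61)*(-37202) = (32240 - 90768)*(-37202) = -58528*(-37202) = 2177358656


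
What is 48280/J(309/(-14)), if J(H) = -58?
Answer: -24140/29 ≈ -832.41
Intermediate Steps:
48280/J(309/(-14)) = 48280/(-58) = 48280*(-1/58) = -24140/29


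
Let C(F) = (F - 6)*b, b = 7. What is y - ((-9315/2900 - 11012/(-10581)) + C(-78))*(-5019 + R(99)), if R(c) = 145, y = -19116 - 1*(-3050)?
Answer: -8875794777811/3068490 ≈ -2.8926e+6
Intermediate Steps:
y = -16066 (y = -19116 + 3050 = -16066)
C(F) = -42 + 7*F (C(F) = (F - 6)*7 = (-6 + F)*7 = -42 + 7*F)
y - ((-9315/2900 - 11012/(-10581)) + C(-78))*(-5019 + R(99)) = -16066 - ((-9315/2900 - 11012/(-10581)) + (-42 + 7*(-78)))*(-5019 + 145) = -16066 - ((-9315*1/2900 - 11012*(-1/10581)) + (-42 - 546))*(-4874) = -16066 - ((-1863/580 + 11012/10581) - 588)*(-4874) = -16066 - (-13325443/6136980 - 588)*(-4874) = -16066 - (-3621869683)*(-4874)/6136980 = -16066 - 1*8826496417471/3068490 = -16066 - 8826496417471/3068490 = -8875794777811/3068490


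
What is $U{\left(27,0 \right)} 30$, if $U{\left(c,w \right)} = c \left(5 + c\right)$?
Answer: $25920$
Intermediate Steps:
$U{\left(27,0 \right)} 30 = 27 \left(5 + 27\right) 30 = 27 \cdot 32 \cdot 30 = 864 \cdot 30 = 25920$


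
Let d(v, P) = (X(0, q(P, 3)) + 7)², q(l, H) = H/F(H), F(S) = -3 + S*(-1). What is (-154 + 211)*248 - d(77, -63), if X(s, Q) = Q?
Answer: 56375/4 ≈ 14094.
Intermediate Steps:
F(S) = -3 - S
q(l, H) = H/(-3 - H)
d(v, P) = 169/4 (d(v, P) = (-1*3/(3 + 3) + 7)² = (-1*3/6 + 7)² = (-1*3*⅙ + 7)² = (-½ + 7)² = (13/2)² = 169/4)
(-154 + 211)*248 - d(77, -63) = (-154 + 211)*248 - 1*169/4 = 57*248 - 169/4 = 14136 - 169/4 = 56375/4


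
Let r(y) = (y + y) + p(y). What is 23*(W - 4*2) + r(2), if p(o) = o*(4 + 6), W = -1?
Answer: -183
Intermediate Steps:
p(o) = 10*o (p(o) = o*10 = 10*o)
r(y) = 12*y (r(y) = (y + y) + 10*y = 2*y + 10*y = 12*y)
23*(W - 4*2) + r(2) = 23*(-1 - 4*2) + 12*2 = 23*(-1 - 8) + 24 = 23*(-9) + 24 = -207 + 24 = -183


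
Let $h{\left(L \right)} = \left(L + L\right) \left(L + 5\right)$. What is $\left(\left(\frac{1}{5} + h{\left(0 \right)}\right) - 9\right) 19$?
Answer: $- \frac{836}{5} \approx -167.2$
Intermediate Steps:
$h{\left(L \right)} = 2 L \left(5 + L\right)$
$\left(\left(\frac{1}{5} + h{\left(0 \right)}\right) - 9\right) 19 = \left(\left(\frac{1}{5} + 2 \cdot 0 \left(5 + 0\right)\right) - 9\right) 19 = \left(\left(\frac{1}{5} + 2 \cdot 0 \cdot 5\right) - 9\right) 19 = \left(\left(\frac{1}{5} + 0\right) - 9\right) 19 = \left(\frac{1}{5} - 9\right) 19 = \left(- \frac{44}{5}\right) 19 = - \frac{836}{5}$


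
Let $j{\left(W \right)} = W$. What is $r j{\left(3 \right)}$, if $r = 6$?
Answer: $18$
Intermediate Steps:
$r j{\left(3 \right)} = 6 \cdot 3 = 18$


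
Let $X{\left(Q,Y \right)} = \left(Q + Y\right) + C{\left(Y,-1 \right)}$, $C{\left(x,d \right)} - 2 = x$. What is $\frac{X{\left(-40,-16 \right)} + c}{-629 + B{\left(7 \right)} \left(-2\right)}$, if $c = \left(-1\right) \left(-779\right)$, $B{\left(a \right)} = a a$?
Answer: $- \frac{709}{727} \approx -0.97524$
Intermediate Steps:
$C{\left(x,d \right)} = 2 + x$
$B{\left(a \right)} = a^{2}$
$c = 779$
$X{\left(Q,Y \right)} = 2 + Q + 2 Y$ ($X{\left(Q,Y \right)} = \left(Q + Y\right) + \left(2 + Y\right) = 2 + Q + 2 Y$)
$\frac{X{\left(-40,-16 \right)} + c}{-629 + B{\left(7 \right)} \left(-2\right)} = \frac{\left(2 - 40 + 2 \left(-16\right)\right) + 779}{-629 + 7^{2} \left(-2\right)} = \frac{\left(2 - 40 - 32\right) + 779}{-629 + 49 \left(-2\right)} = \frac{-70 + 779}{-629 - 98} = \frac{709}{-727} = 709 \left(- \frac{1}{727}\right) = - \frac{709}{727}$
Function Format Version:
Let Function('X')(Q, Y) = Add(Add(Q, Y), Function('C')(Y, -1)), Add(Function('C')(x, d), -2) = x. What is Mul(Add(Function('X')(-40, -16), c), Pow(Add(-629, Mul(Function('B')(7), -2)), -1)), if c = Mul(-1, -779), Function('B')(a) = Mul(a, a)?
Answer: Rational(-709, 727) ≈ -0.97524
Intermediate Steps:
Function('C')(x, d) = Add(2, x)
Function('B')(a) = Pow(a, 2)
c = 779
Function('X')(Q, Y) = Add(2, Q, Mul(2, Y)) (Function('X')(Q, Y) = Add(Add(Q, Y), Add(2, Y)) = Add(2, Q, Mul(2, Y)))
Mul(Add(Function('X')(-40, -16), c), Pow(Add(-629, Mul(Function('B')(7), -2)), -1)) = Mul(Add(Add(2, -40, Mul(2, -16)), 779), Pow(Add(-629, Mul(Pow(7, 2), -2)), -1)) = Mul(Add(Add(2, -40, -32), 779), Pow(Add(-629, Mul(49, -2)), -1)) = Mul(Add(-70, 779), Pow(Add(-629, -98), -1)) = Mul(709, Pow(-727, -1)) = Mul(709, Rational(-1, 727)) = Rational(-709, 727)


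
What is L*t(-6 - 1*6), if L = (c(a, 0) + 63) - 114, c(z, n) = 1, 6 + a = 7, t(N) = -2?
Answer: 100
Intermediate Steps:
a = 1 (a = -6 + 7 = 1)
L = -50 (L = (1 + 63) - 114 = 64 - 114 = -50)
L*t(-6 - 1*6) = -50*(-2) = 100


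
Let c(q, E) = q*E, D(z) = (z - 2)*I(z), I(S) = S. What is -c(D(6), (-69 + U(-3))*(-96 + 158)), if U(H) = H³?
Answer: 142848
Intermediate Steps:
D(z) = z*(-2 + z) (D(z) = (z - 2)*z = (-2 + z)*z = z*(-2 + z))
c(q, E) = E*q
-c(D(6), (-69 + U(-3))*(-96 + 158)) = -(-69 + (-3)³)*(-96 + 158)*6*(-2 + 6) = -(-69 - 27)*62*6*4 = -(-96*62)*24 = -(-5952)*24 = -1*(-142848) = 142848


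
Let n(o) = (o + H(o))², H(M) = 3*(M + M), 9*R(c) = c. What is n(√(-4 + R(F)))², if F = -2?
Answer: 3467044/81 ≈ 42803.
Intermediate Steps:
R(c) = c/9
H(M) = 6*M (H(M) = 3*(2*M) = 6*M)
n(o) = 49*o² (n(o) = (o + 6*o)² = (7*o)² = 49*o²)
n(√(-4 + R(F)))² = (49*(√(-4 + (⅑)*(-2)))²)² = (49*(√(-4 - 2/9))²)² = (49*(√(-38/9))²)² = (49*(I*√38/3)²)² = (49*(-38/9))² = (-1862/9)² = 3467044/81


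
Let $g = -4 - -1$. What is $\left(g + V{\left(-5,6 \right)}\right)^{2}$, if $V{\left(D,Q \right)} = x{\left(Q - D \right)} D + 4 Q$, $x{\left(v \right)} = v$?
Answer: $1156$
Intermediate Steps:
$g = -3$ ($g = -4 + 1 = -3$)
$V{\left(D,Q \right)} = 4 Q + D \left(Q - D\right)$ ($V{\left(D,Q \right)} = \left(Q - D\right) D + 4 Q = D \left(Q - D\right) + 4 Q = 4 Q + D \left(Q - D\right)$)
$\left(g + V{\left(-5,6 \right)}\right)^{2} = \left(-3 + \left(4 \cdot 6 - - 5 \left(-5 - 6\right)\right)\right)^{2} = \left(-3 + \left(24 - - 5 \left(-5 - 6\right)\right)\right)^{2} = \left(-3 + \left(24 - \left(-5\right) \left(-11\right)\right)\right)^{2} = \left(-3 + \left(24 - 55\right)\right)^{2} = \left(-3 - 31\right)^{2} = \left(-34\right)^{2} = 1156$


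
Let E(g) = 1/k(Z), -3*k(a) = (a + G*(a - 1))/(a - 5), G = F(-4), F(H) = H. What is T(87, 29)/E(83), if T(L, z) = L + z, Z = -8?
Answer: 3248/39 ≈ 83.282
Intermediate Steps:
G = -4
k(a) = -(4 - 3*a)/(3*(-5 + a)) (k(a) = -(a - 4*(a - 1))/(3*(a - 5)) = -(a - 4*(-1 + a))/(3*(-5 + a)) = -(a + (4 - 4*a))/(3*(-5 + a)) = -(4 - 3*a)/(3*(-5 + a)))
E(g) = 39/28 (E(g) = 1/((-4/3 - 8)/(-5 - 8)) = 1/(-28/3/(-13)) = 1/(-1/13*(-28/3)) = 1/(28/39) = 39/28)
T(87, 29)/E(83) = (87 + 29)/(39/28) = 116*(28/39) = 3248/39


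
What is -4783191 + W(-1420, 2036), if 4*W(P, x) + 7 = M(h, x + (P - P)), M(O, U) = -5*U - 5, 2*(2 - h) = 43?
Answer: -4785739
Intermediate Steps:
h = -39/2 (h = 2 - ½*43 = 2 - 43/2 = -39/2 ≈ -19.500)
M(O, U) = -5 - 5*U
W(P, x) = -3 - 5*x/4 (W(P, x) = -7/4 + (-5 - 5*(x + (P - P)))/4 = -7/4 + (-5 - 5*(x + 0))/4 = -7/4 + (-5 - 5*x)/4 = -7/4 + (-5/4 - 5*x/4) = -3 - 5*x/4)
-4783191 + W(-1420, 2036) = -4783191 + (-3 - 5/4*2036) = -4783191 + (-3 - 2545) = -4783191 - 2548 = -4785739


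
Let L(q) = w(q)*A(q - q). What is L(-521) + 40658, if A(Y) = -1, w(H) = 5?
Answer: 40653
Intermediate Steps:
L(q) = -5 (L(q) = 5*(-1) = -5)
L(-521) + 40658 = -5 + 40658 = 40653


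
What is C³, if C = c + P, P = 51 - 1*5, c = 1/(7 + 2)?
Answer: 71473375/729 ≈ 98043.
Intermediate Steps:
c = ⅑ (c = 1/9 = ⅑ ≈ 0.11111)
P = 46 (P = 51 - 5 = 46)
C = 415/9 (C = ⅑ + 46 = 415/9 ≈ 46.111)
C³ = (415/9)³ = 71473375/729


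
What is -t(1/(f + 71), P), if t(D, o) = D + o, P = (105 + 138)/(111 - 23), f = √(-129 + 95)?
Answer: (-243*√34 + 17341*I)/(88*(√34 - 71*I)) ≈ -2.7754 + 0.001149*I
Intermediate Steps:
f = I*√34 (f = √(-34) = I*√34 ≈ 5.8309*I)
P = 243/88 ≈ 2.7614
-t(1/(f + 71), P) = -(1/(I*√34 + 71) + 243/88) = -(1/(71 + I*√34) + 243/88) = -(243/88 + 1/(71 + I*√34)) = -243/88 - 1/(71 + I*√34)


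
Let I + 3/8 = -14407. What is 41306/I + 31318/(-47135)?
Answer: -19185347842/5432732965 ≈ -3.5314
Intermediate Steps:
I = -115259/8 (I = -3/8 - 14407 = -115259/8 ≈ -14407.)
41306/I + 31318/(-47135) = 41306/(-115259/8) + 31318/(-47135) = 41306*(-8/115259) + 31318*(-1/47135) = -330448/115259 - 31318/47135 = -19185347842/5432732965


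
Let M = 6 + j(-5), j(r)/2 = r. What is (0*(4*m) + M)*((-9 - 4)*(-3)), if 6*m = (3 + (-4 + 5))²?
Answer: -156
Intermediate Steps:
j(r) = 2*r
M = -4 (M = 6 + 2*(-5) = 6 - 10 = -4)
m = 8/3 (m = (3 + (-4 + 5))²/6 = (3 + 1)²/6 = (⅙)*4² = (⅙)*16 = 8/3 ≈ 2.6667)
(0*(4*m) + M)*((-9 - 4)*(-3)) = (0*(4*(8/3)) - 4)*((-9 - 4)*(-3)) = (0*(32/3) - 4)*(-13*(-3)) = (0 - 4)*39 = -4*39 = -156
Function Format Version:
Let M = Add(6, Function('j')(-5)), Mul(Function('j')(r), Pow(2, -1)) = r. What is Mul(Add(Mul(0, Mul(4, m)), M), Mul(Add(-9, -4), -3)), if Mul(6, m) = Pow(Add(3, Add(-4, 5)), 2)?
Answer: -156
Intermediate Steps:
Function('j')(r) = Mul(2, r)
M = -4 (M = Add(6, Mul(2, -5)) = Add(6, -10) = -4)
m = Rational(8, 3) (m = Mul(Rational(1, 6), Pow(Add(3, Add(-4, 5)), 2)) = Mul(Rational(1, 6), Pow(Add(3, 1), 2)) = Mul(Rational(1, 6), Pow(4, 2)) = Mul(Rational(1, 6), 16) = Rational(8, 3) ≈ 2.6667)
Mul(Add(Mul(0, Mul(4, m)), M), Mul(Add(-9, -4), -3)) = Mul(Add(Mul(0, Mul(4, Rational(8, 3))), -4), Mul(Add(-9, -4), -3)) = Mul(Add(Mul(0, Rational(32, 3)), -4), Mul(-13, -3)) = Mul(Add(0, -4), 39) = Mul(-4, 39) = -156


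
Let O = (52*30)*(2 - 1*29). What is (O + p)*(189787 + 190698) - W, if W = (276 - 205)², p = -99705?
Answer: -53962290166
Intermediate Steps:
O = -42120 (O = 1560*(2 - 29) = 1560*(-27) = -42120)
W = 5041 (W = 71² = 5041)
(O + p)*(189787 + 190698) - W = (-42120 - 99705)*(189787 + 190698) - 1*5041 = -141825*380485 - 5041 = -53962285125 - 5041 = -53962290166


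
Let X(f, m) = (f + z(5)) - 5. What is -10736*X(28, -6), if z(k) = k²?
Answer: -515328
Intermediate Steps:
X(f, m) = 20 + f (X(f, m) = (f + 5²) - 5 = (f + 25) - 5 = (25 + f) - 5 = 20 + f)
-10736*X(28, -6) = -10736*(20 + 28) = -10736*48 = -515328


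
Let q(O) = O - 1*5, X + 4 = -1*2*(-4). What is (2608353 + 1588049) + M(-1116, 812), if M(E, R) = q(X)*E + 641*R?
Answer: 4718010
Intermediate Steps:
X = 4 (X = -4 - 1*2*(-4) = -4 - 2*(-4) = -4 + 8 = 4)
q(O) = -5 + O (q(O) = O - 5 = -5 + O)
M(E, R) = -E + 641*R (M(E, R) = (-5 + 4)*E + 641*R = -E + 641*R)
(2608353 + 1588049) + M(-1116, 812) = (2608353 + 1588049) + (-1*(-1116) + 641*812) = 4196402 + (1116 + 520492) = 4196402 + 521608 = 4718010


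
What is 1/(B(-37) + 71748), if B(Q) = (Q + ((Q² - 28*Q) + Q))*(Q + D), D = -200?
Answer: -1/480699 ≈ -2.0803e-6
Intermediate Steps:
B(Q) = (-200 + Q)*(Q² - 26*Q) (B(Q) = (Q + ((Q² - 28*Q) + Q))*(Q - 200) = (Q + (Q² - 27*Q))*(-200 + Q) = (Q² - 26*Q)*(-200 + Q) = (-200 + Q)*(Q² - 26*Q))
1/(B(-37) + 71748) = 1/(-37*(5200 + (-37)² - 226*(-37)) + 71748) = 1/(-37*(5200 + 1369 + 8362) + 71748) = 1/(-37*14931 + 71748) = 1/(-552447 + 71748) = 1/(-480699) = -1/480699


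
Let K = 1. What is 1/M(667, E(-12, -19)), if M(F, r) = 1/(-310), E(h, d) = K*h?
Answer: -310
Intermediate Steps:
E(h, d) = h (E(h, d) = 1*h = h)
M(F, r) = -1/310
1/M(667, E(-12, -19)) = 1/(-1/310) = -310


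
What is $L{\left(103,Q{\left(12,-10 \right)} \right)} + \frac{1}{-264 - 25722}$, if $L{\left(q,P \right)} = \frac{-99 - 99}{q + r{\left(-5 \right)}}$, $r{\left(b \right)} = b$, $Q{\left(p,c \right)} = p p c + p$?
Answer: $- \frac{2572663}{1273314} \approx -2.0204$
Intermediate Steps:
$Q{\left(p,c \right)} = p + c p^{2}$ ($Q{\left(p,c \right)} = p^{2} c + p = c p^{2} + p = p + c p^{2}$)
$L{\left(q,P \right)} = - \frac{198}{-5 + q}$ ($L{\left(q,P \right)} = \frac{-99 - 99}{q - 5} = - \frac{198}{-5 + q}$)
$L{\left(103,Q{\left(12,-10 \right)} \right)} + \frac{1}{-264 - 25722} = - \frac{198}{-5 + 103} + \frac{1}{-264 - 25722} = - \frac{198}{98} + \frac{1}{-25986} = \left(-198\right) \frac{1}{98} - \frac{1}{25986} = - \frac{99}{49} - \frac{1}{25986} = - \frac{2572663}{1273314}$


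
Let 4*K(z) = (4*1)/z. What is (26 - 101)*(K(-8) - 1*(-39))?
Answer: -23325/8 ≈ -2915.6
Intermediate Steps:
K(z) = 1/z (K(z) = ((4*1)/z)/4 = (4/z)/4 = 1/z)
(26 - 101)*(K(-8) - 1*(-39)) = (26 - 101)*(1/(-8) - 1*(-39)) = -75*(-1/8 + 39) = -75*311/8 = -23325/8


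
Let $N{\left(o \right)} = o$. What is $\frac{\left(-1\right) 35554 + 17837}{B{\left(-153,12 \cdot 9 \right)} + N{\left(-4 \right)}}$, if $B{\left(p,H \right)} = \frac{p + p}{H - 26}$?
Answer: $\frac{726397}{317} \approx 2291.5$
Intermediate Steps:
$B{\left(p,H \right)} = \frac{2 p}{-26 + H}$
$\frac{\left(-1\right) 35554 + 17837}{B{\left(-153,12 \cdot 9 \right)} + N{\left(-4 \right)}} = \frac{\left(-1\right) 35554 + 17837}{2 \left(-153\right) \frac{1}{-26 + 12 \cdot 9} - 4} = \frac{-35554 + 17837}{2 \left(-153\right) \frac{1}{-26 + 108} - 4} = - \frac{17717}{2 \left(-153\right) \frac{1}{82} - 4} = - \frac{17717}{- \frac{153}{41} - 4} = - \frac{17717}{- \frac{317}{41}} = \left(-17717\right) \left(- \frac{41}{317}\right) = \frac{726397}{317}$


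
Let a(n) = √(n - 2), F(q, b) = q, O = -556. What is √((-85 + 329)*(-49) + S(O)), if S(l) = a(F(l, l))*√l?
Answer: √(-11956 - 6*√8618) ≈ 111.86*I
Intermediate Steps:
a(n) = √(-2 + n)
S(l) = √l*√(-2 + l) (S(l) = √(-2 + l)*√l = √l*√(-2 + l))
√((-85 + 329)*(-49) + S(O)) = √((-85 + 329)*(-49) + √(-556)*√(-2 - 556)) = √(244*(-49) + (2*I*√139)*√(-558)) = √(-11956 + (2*I*√139)*(3*I*√62)) = √(-11956 - 6*√8618)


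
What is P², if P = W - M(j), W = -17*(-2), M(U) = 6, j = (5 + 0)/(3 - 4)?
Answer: 784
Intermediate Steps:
j = -5 (j = 5/(-1) = 5*(-1) = -5)
W = 34
P = 28 (P = 34 - 1*6 = 34 - 6 = 28)
P² = 28² = 784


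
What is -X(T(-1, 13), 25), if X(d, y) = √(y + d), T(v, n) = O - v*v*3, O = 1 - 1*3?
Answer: -2*√5 ≈ -4.4721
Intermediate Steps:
O = -2 (O = 1 - 3 = -2)
T(v, n) = -2 - 3*v² (T(v, n) = -2 - v*v*3 = -2 - v²*3 = -2 - 3*v²)
X(d, y) = √(d + y)
-X(T(-1, 13), 25) = -√((-2 - 3*(-1)²) + 25) = -√((-2 - 3*1) + 25) = -√((-2 - 3) + 25) = -√(-5 + 25) = -√20 = -2*√5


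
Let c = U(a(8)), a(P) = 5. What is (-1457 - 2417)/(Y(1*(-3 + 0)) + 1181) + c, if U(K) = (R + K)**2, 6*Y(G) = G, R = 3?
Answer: 143356/2361 ≈ 60.718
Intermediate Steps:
Y(G) = G/6
U(K) = (3 + K)**2
c = 64 (c = (3 + 5)**2 = 8**2 = 64)
(-1457 - 2417)/(Y(1*(-3 + 0)) + 1181) + c = (-1457 - 2417)/((1*(-3 + 0))/6 + 1181) + 64 = -3874/((1*(-3))/6 + 1181) + 64 = -3874/((1/6)*(-3) + 1181) + 64 = -3874/(-1/2 + 1181) + 64 = -3874/2361/2 + 64 = -3874*2/2361 + 64 = -7748/2361 + 64 = 143356/2361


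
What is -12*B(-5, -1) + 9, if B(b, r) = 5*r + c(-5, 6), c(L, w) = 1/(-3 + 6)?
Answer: 65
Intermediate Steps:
c(L, w) = 1/3
B(b, r) = 1/3 + 5*r (B(b, r) = 5*r + 1/3 = 1/3 + 5*r)
-12*B(-5, -1) + 9 = -12*(1/3 + 5*(-1)) + 9 = -12*(1/3 - 5) + 9 = -12*(-14/3) + 9 = 56 + 9 = 65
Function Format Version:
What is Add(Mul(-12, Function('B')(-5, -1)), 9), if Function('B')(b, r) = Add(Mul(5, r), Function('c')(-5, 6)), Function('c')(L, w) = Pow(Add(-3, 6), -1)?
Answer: 65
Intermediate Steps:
Function('c')(L, w) = Rational(1, 3) (Function('c')(L, w) = Pow(3, -1) = Rational(1, 3))
Function('B')(b, r) = Add(Rational(1, 3), Mul(5, r)) (Function('B')(b, r) = Add(Mul(5, r), Rational(1, 3)) = Add(Rational(1, 3), Mul(5, r)))
Add(Mul(-12, Function('B')(-5, -1)), 9) = Add(Mul(-12, Add(Rational(1, 3), Mul(5, -1))), 9) = Add(Mul(-12, Add(Rational(1, 3), -5)), 9) = Add(Mul(-12, Rational(-14, 3)), 9) = Add(56, 9) = 65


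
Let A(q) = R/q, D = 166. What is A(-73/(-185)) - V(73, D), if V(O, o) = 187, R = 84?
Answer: 1889/73 ≈ 25.877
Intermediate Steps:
A(q) = 84/q
A(-73/(-185)) - V(73, D) = 84/((-73/(-185))) - 1*187 = 84/((-73*(-1/185))) - 187 = 84/(73/185) - 187 = 84*(185/73) - 187 = 15540/73 - 187 = 1889/73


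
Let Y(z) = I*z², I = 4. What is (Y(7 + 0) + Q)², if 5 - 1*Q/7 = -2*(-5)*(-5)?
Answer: 337561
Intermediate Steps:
Y(z) = 4*z²
Q = 385 (Q = 35 - 7*(-2*(-5))*(-5) = 35 - 70*(-5) = 35 - 7*(-50) = 35 + 350 = 385)
(Y(7 + 0) + Q)² = (4*(7 + 0)² + 385)² = (4*7² + 385)² = (4*49 + 385)² = (196 + 385)² = 581² = 337561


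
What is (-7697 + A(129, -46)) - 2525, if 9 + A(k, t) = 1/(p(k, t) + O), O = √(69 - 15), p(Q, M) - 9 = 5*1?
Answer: -726394/71 - 3*√6/142 ≈ -10231.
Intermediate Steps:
p(Q, M) = 14 (p(Q, M) = 9 + 5*1 = 9 + 5 = 14)
O = 3*√6 (O = √54 = 3*√6 ≈ 7.3485)
A(k, t) = -9 + 1/(14 + 3*√6)
(-7697 + A(129, -46)) - 2525 = (-7697 + (-632/71 - 3*√6/142)) - 2525 = (-547119/71 - 3*√6/142) - 2525 = -726394/71 - 3*√6/142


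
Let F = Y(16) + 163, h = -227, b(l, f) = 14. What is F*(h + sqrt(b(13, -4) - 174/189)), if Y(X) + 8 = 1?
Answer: -35412 + 104*sqrt(1442)/7 ≈ -34848.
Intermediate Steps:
Y(X) = -7 (Y(X) = -8 + 1 = -7)
F = 156 (F = -7 + 163 = 156)
F*(h + sqrt(b(13, -4) - 174/189)) = 156*(-227 + sqrt(14 - 174/189)) = 156*(-227 + sqrt(14 - 174*1/189)) = 156*(-227 + sqrt(14 - 58/63)) = 156*(-227 + sqrt(824/63)) = 156*(-227 + 2*sqrt(1442)/21) = -35412 + 104*sqrt(1442)/7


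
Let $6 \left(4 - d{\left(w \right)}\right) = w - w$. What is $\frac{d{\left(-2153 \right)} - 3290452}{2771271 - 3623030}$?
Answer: $\frac{3290448}{851759} \approx 3.8631$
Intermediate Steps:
$d{\left(w \right)} = 4$ ($d{\left(w \right)} = 4 - \frac{w - w}{6} = 4 - 0 = 4 + 0 = 4$)
$\frac{d{\left(-2153 \right)} - 3290452}{2771271 - 3623030} = \frac{4 - 3290452}{2771271 - 3623030} = - \frac{3290448}{-851759} = \left(-3290448\right) \left(- \frac{1}{851759}\right) = \frac{3290448}{851759}$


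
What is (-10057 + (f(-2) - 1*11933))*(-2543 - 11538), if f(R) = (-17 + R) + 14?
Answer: 309711595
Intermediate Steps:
f(R) = -3 + R
(-10057 + (f(-2) - 1*11933))*(-2543 - 11538) = (-10057 + ((-3 - 2) - 1*11933))*(-2543 - 11538) = (-10057 + (-5 - 11933))*(-14081) = (-10057 - 11938)*(-14081) = -21995*(-14081) = 309711595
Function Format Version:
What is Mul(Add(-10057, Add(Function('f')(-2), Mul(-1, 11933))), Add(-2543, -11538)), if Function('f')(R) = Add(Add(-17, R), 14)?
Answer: 309711595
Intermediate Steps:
Function('f')(R) = Add(-3, R)
Mul(Add(-10057, Add(Function('f')(-2), Mul(-1, 11933))), Add(-2543, -11538)) = Mul(Add(-10057, Add(Add(-3, -2), Mul(-1, 11933))), Add(-2543, -11538)) = Mul(Add(-10057, Add(-5, -11933)), -14081) = Mul(Add(-10057, -11938), -14081) = Mul(-21995, -14081) = 309711595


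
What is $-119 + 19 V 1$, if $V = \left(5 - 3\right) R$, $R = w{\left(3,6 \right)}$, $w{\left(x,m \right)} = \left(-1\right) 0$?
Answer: $-119$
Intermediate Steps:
$w{\left(x,m \right)} = 0$
$R = 0$
$V = 0$ ($V = \left(5 - 3\right) 0 = 2 \cdot 0 = 0$)
$-119 + 19 V 1 = -119 + 19 \cdot 0 \cdot 1 = -119 + 19 \cdot 0 = -119 + 0 = -119$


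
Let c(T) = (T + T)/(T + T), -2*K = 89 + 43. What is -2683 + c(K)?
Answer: -2682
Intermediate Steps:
K = -66 (K = -(89 + 43)/2 = -½*132 = -66)
c(T) = 1 (c(T) = (2*T)/((2*T)) = (2*T)*(1/(2*T)) = 1)
-2683 + c(K) = -2683 + 1 = -2682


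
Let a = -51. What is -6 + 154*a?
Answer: -7860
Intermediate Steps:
-6 + 154*a = -6 + 154*(-51) = -6 - 7854 = -7860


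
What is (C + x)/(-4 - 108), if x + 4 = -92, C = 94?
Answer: 1/56 ≈ 0.017857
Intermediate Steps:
x = -96 (x = -4 - 92 = -96)
(C + x)/(-4 - 108) = (94 - 96)/(-4 - 108) = -2/(-112) = -1/112*(-2) = 1/56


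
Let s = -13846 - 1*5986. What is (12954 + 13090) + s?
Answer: 6212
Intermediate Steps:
s = -19832 (s = -13846 - 5986 = -19832)
(12954 + 13090) + s = (12954 + 13090) - 19832 = 26044 - 19832 = 6212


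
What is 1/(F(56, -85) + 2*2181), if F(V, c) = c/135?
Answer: 27/117757 ≈ 0.00022929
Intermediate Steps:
F(V, c) = c/135 (F(V, c) = c*(1/135) = c/135)
1/(F(56, -85) + 2*2181) = 1/((1/135)*(-85) + 2*2181) = 1/(-17/27 + 4362) = 1/(117757/27) = 27/117757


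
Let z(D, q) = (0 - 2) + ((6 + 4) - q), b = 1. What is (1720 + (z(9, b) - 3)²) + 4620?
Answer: 6356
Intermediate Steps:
z(D, q) = 8 - q (z(D, q) = -2 + (10 - q) = 8 - q)
(1720 + (z(9, b) - 3)²) + 4620 = (1720 + ((8 - 1*1) - 3)²) + 4620 = (1720 + ((8 - 1) - 3)²) + 4620 = (1720 + (7 - 3)²) + 4620 = (1720 + 4²) + 4620 = (1720 + 16) + 4620 = 1736 + 4620 = 6356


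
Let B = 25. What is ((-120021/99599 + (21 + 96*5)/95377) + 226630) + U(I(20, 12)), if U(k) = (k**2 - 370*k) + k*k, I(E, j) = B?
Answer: 2076854191978672/9499453823 ≈ 2.1863e+5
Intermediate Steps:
I(E, j) = 25
U(k) = -370*k + 2*k**2 (U(k) = (k**2 - 370*k) + k**2 = -370*k + 2*k**2)
((-120021/99599 + (21 + 96*5)/95377) + 226630) + U(I(20, 12)) = ((-120021/99599 + (21 + 96*5)/95377) + 226630) + 2*25*(-185 + 25) = ((-120021*1/99599 + (21 + 480)*(1/95377)) + 226630) + 2*25*(-160) = ((-120021/99599 + 501*(1/95377)) + 226630) - 8000 = ((-120021/99599 + 501/95377) + 226630) - 8000 = (-11397343818/9499453823 + 226630) - 8000 = 2152849822562672/9499453823 - 8000 = 2076854191978672/9499453823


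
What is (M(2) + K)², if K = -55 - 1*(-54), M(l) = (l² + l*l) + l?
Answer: 81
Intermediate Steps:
M(l) = l + 2*l² (M(l) = (l² + l²) + l = 2*l² + l = l + 2*l²)
K = -1 (K = -55 + 54 = -1)
(M(2) + K)² = (2*(1 + 2*2) - 1)² = (2*(1 + 4) - 1)² = (2*5 - 1)² = (10 - 1)² = 9² = 81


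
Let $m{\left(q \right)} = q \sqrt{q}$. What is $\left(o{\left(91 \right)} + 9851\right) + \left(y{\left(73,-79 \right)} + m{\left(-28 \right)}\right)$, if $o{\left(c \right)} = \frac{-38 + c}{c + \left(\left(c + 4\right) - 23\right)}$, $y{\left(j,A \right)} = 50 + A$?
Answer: $\frac{1601039}{163} - 56 i \sqrt{7} \approx 9822.3 - 148.16 i$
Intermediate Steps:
$m{\left(q \right)} = q^{\frac{3}{2}}$
$o{\left(c \right)} = \frac{-38 + c}{-19 + 2 c}$ ($o{\left(c \right)} = \frac{-38 + c}{c + \left(\left(4 + c\right) - 23\right)} = \frac{-38 + c}{c + \left(-19 + c\right)} = \frac{-38 + c}{-19 + 2 c}$)
$\left(o{\left(91 \right)} + 9851\right) + \left(y{\left(73,-79 \right)} + m{\left(-28 \right)}\right) = \left(\frac{-38 + 91}{-19 + 2 \cdot 91} + 9851\right) + \left(\left(50 - 79\right) + \left(-28\right)^{\frac{3}{2}}\right) = \left(\frac{1}{-19 + 182} \cdot 53 + 9851\right) - \left(29 + 56 i \sqrt{7}\right) = \left(\frac{1}{163} \cdot 53 + 9851\right) - \left(29 + 56 i \sqrt{7}\right) = \left(\frac{53}{163} + 9851\right) - \left(29 + 56 i \sqrt{7}\right) = \frac{1605766}{163} - \left(29 + 56 i \sqrt{7}\right) = \frac{1601039}{163} - 56 i \sqrt{7}$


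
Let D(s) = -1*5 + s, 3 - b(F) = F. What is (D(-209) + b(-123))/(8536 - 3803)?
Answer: -88/4733 ≈ -0.018593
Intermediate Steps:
b(F) = 3 - F
D(s) = -5 + s
(D(-209) + b(-123))/(8536 - 3803) = ((-5 - 209) + (3 - 1*(-123)))/(8536 - 3803) = (-214 + (3 + 123))/4733 = (-214 + 126)*(1/4733) = -88*1/4733 = -88/4733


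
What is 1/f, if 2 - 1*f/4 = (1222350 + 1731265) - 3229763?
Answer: 1/1104600 ≈ 9.0530e-7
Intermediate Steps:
f = 1104600 (f = 8 - 4*((1222350 + 1731265) - 3229763) = 8 - 4*(2953615 - 3229763) = 8 - 4*(-276148) = 8 + 1104592 = 1104600)
1/f = 1/1104600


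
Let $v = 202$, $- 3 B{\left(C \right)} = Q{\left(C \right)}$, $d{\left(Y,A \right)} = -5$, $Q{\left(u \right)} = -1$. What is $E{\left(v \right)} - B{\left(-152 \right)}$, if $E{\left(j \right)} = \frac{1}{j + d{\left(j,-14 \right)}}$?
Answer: $- \frac{194}{591} \approx -0.32826$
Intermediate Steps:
$B{\left(C \right)} = \frac{1}{3}$ ($B{\left(C \right)} = \left(- \frac{1}{3}\right) \left(-1\right) = \frac{1}{3}$)
$E{\left(j \right)} = \frac{1}{-5 + j}$ ($E{\left(j \right)} = \frac{1}{j - 5} = \frac{1}{-5 + j}$)
$E{\left(v \right)} - B{\left(-152 \right)} = \frac{1}{-5 + 202} - \frac{1}{3} = \frac{1}{197} - \frac{1}{3} = - \frac{194}{591}$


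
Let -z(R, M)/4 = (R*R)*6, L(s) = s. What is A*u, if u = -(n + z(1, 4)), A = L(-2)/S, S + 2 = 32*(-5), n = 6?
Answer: 2/9 ≈ 0.22222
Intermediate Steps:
z(R, M) = -24*R² (z(R, M) = -4*R*R*6 = -4*R²*6 = -24*R²)
S = -162 (S = -2 + 32*(-5) = -2 - 160 = -162)
A = 1/81 (A = -2/(-162) = -2*(-1/162) = 1/81 ≈ 0.012346)
u = 18 (u = -(6 - 24*1²) = -(6 - 24*1) = -(6 - 24) = -1*(-18) = 18)
A*u = (1/81)*18 = 2/9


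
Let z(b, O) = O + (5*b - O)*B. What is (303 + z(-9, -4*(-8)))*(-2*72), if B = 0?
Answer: -48240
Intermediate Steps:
z(b, O) = O (z(b, O) = O + (5*b - O)*0 = O + (-O + 5*b)*0 = O + 0 = O)
(303 + z(-9, -4*(-8)))*(-2*72) = (303 - 4*(-8))*(-2*72) = (303 + 32)*(-144) = 335*(-144) = -48240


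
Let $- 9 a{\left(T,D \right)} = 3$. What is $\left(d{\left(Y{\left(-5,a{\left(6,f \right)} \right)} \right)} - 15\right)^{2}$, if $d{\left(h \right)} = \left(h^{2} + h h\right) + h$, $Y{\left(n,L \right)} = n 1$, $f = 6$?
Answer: $900$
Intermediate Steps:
$a{\left(T,D \right)} = - \frac{1}{3}$ ($a{\left(T,D \right)} = \left(- \frac{1}{9}\right) 3 = - \frac{1}{3}$)
$Y{\left(n,L \right)} = n$
$d{\left(h \right)} = h + 2 h^{2}$ ($d{\left(h \right)} = \left(h^{2} + h^{2}\right) + h = 2 h^{2} + h = h + 2 h^{2}$)
$\left(d{\left(Y{\left(-5,a{\left(6,f \right)} \right)} \right)} - 15\right)^{2} = \left(- 5 \left(1 + 2 \left(-5\right)\right) - 15\right)^{2} = \left(- 5 \left(1 - 10\right) - 15\right)^{2} = \left(\left(-5\right) \left(-9\right) - 15\right)^{2} = \left(45 - 15\right)^{2} = 30^{2} = 900$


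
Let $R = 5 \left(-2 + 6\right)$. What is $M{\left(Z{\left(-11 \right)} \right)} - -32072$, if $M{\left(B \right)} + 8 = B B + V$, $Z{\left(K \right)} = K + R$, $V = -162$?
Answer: $31983$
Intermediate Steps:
$R = 20$ ($R = 5 \cdot 4 = 20$)
$Z{\left(K \right)} = 20 + K$ ($Z{\left(K \right)} = K + 20 = 20 + K$)
$M{\left(B \right)} = -170 + B^{2}$ ($M{\left(B \right)} = -8 + \left(B B - 162\right) = -8 + \left(B^{2} - 162\right) = -8 + \left(-162 + B^{2}\right) = -170 + B^{2}$)
$M{\left(Z{\left(-11 \right)} \right)} - -32072 = \left(-170 + \left(20 - 11\right)^{2}\right) - -32072 = \left(-170 + 9^{2}\right) + 32072 = \left(-170 + 81\right) + 32072 = -89 + 32072 = 31983$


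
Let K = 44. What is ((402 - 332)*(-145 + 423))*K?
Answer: 856240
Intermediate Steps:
((402 - 332)*(-145 + 423))*K = ((402 - 332)*(-145 + 423))*44 = (70*278)*44 = 19460*44 = 856240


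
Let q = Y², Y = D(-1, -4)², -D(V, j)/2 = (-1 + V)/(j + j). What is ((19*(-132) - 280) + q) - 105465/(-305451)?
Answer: -4541188439/1629072 ≈ -2787.6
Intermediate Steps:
D(V, j) = -(-1 + V)/j (D(V, j) = -2*(-1 + V)/(j + j) = -2*(-1 + V)/(2*j) = -2*(-1 + V)*1/(2*j) = -(-1 + V)/j)
Y = ¼ (Y = ((1 - 1*(-1))/(-4))² = (-(1 + 1)/4)² = (-¼*2)² = (-½)² = ¼ ≈ 0.25000)
q = 1/16 (q = (¼)² = 1/16 ≈ 0.062500)
((19*(-132) - 280) + q) - 105465/(-305451) = ((19*(-132) - 280) + 1/16) - 105465/(-305451) = ((-2508 - 280) + 1/16) - 105465*(-1/305451) = (-2788 + 1/16) + 35155/101817 = -44607/16 + 35155/101817 = -4541188439/1629072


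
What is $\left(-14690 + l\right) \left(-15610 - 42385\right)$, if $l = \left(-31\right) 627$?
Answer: $1979195365$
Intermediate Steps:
$l = -19437$
$\left(-14690 + l\right) \left(-15610 - 42385\right) = \left(-14690 - 19437\right) \left(-15610 - 42385\right) = \left(-34127\right) \left(-57995\right) = 1979195365$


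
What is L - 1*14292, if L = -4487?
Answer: -18779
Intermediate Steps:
L - 1*14292 = -4487 - 1*14292 = -4487 - 14292 = -18779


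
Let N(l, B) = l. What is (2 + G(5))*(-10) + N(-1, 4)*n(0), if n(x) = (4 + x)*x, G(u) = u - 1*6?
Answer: -10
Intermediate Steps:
G(u) = -6 + u (G(u) = u - 6 = -6 + u)
n(x) = x*(4 + x)
(2 + G(5))*(-10) + N(-1, 4)*n(0) = (2 + (-6 + 5))*(-10) - 0*(4 + 0) = (2 - 1)*(-10) - 0*4 = 1*(-10) - 1*0 = -10 + 0 = -10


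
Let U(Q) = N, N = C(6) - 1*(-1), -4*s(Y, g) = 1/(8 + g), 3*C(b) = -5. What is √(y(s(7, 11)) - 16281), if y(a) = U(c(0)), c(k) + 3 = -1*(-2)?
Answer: I*√146535/3 ≈ 127.6*I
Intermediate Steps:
C(b) = -5/3 (C(b) = (⅓)*(-5) = -5/3)
c(k) = -1 (c(k) = -3 - 1*(-2) = -3 + 2 = -1)
s(Y, g) = -1/(4*(8 + g))
N = -⅔ (N = -5/3 - 1*(-1) = -5/3 + 1 = -⅔ ≈ -0.66667)
U(Q) = -⅔
y(a) = -⅔
√(y(s(7, 11)) - 16281) = √(-⅔ - 16281) = √(-48845/3) = I*√146535/3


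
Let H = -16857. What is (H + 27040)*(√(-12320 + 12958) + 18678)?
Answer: 190198074 + 10183*√638 ≈ 1.9046e+8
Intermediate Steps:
(H + 27040)*(√(-12320 + 12958) + 18678) = (-16857 + 27040)*(√(-12320 + 12958) + 18678) = 10183*(√638 + 18678) = 10183*(18678 + √638) = 190198074 + 10183*√638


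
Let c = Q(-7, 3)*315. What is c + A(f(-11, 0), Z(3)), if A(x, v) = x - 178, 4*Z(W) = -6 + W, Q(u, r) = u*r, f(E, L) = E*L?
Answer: -6793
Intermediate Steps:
Q(u, r) = r*u
Z(W) = -3/2 + W/4 (Z(W) = (-6 + W)/4 = -3/2 + W/4)
A(x, v) = -178 + x
c = -6615 (c = (3*(-7))*315 = -21*315 = -6615)
c + A(f(-11, 0), Z(3)) = -6615 + (-178 - 11*0) = -6615 + (-178 + 0) = -6615 - 178 = -6793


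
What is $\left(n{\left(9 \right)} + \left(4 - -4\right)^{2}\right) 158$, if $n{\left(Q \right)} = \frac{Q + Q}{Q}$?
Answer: $10428$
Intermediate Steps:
$n{\left(Q \right)} = 2$ ($n{\left(Q \right)} = \frac{2 Q}{Q} = 2$)
$\left(n{\left(9 \right)} + \left(4 - -4\right)^{2}\right) 158 = \left(2 + \left(4 - -4\right)^{2}\right) 158 = \left(2 + \left(4 + 4\right)^{2}\right) 158 = \left(2 + 8^{2}\right) 158 = \left(2 + 64\right) 158 = 66 \cdot 158 = 10428$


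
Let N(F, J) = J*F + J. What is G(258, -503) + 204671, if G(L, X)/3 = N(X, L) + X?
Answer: -185386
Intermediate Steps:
N(F, J) = J + F*J (N(F, J) = F*J + J = J + F*J)
G(L, X) = 3*X + 3*L*(1 + X) (G(L, X) = 3*(L*(1 + X) + X) = 3*(X + L*(1 + X)) = 3*X + 3*L*(1 + X))
G(258, -503) + 204671 = (3*(-503) + 3*258*(1 - 503)) + 204671 = (-1509 + 3*258*(-502)) + 204671 = (-1509 - 388548) + 204671 = -390057 + 204671 = -185386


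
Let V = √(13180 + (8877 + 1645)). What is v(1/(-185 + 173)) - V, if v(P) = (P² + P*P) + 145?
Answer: 10441/72 - √23702 ≈ -8.9406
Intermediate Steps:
v(P) = 145 + 2*P² (v(P) = (P² + P²) + 145 = 2*P² + 145 = 145 + 2*P²)
V = √23702 (V = √(13180 + 10522) = √23702 ≈ 153.95)
v(1/(-185 + 173)) - V = (145 + 2*(1/(-185 + 173))²) - √23702 = (145 + 2*(1/(-12))²) - √23702 = (145 + 2*(-1/12)²) - √23702 = (145 + 2*(1/144)) - √23702 = (145 + 1/72) - √23702 = 10441/72 - √23702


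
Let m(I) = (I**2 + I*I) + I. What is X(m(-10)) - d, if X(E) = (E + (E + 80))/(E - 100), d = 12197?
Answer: -109727/9 ≈ -12192.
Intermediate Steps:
m(I) = I + 2*I**2 (m(I) = (I**2 + I**2) + I = 2*I**2 + I = I + 2*I**2)
X(E) = (80 + 2*E)/(-100 + E) (X(E) = (E + (80 + E))/(-100 + E) = (80 + 2*E)/(-100 + E))
X(m(-10)) - d = 2*(40 - 10*(1 + 2*(-10)))/(-100 - 10*(1 + 2*(-10))) - 1*12197 = 2*(40 - 10*(1 - 20))/(-100 - 10*(1 - 20)) - 12197 = 2*(40 - 10*(-19))/(-100 - 10*(-19)) - 12197 = 2*(40 + 190)/(-100 + 190) - 12197 = 2*230/90 - 12197 = 2*(1/90)*230 - 12197 = 46/9 - 12197 = -109727/9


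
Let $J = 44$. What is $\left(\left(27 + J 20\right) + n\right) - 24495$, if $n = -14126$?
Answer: $-37714$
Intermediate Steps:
$\left(\left(27 + J 20\right) + n\right) - 24495 = \left(\left(27 + 44 \cdot 20\right) - 14126\right) - 24495 = \left(\left(27 + 880\right) - 14126\right) - 24495 = \left(907 - 14126\right) - 24495 = -13219 - 24495 = -37714$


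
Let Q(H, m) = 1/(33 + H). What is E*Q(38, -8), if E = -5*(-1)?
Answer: 5/71 ≈ 0.070423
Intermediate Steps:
E = 5
E*Q(38, -8) = 5/(33 + 38) = 5/71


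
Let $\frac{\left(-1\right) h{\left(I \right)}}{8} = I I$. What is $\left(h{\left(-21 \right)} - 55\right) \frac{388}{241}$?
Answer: $- \frac{1390204}{241} \approx -5768.5$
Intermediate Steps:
$h{\left(I \right)} = - 8 I^{2}$ ($h{\left(I \right)} = - 8 I I = - 8 I^{2}$)
$\left(h{\left(-21 \right)} - 55\right) \frac{388}{241} = \left(- 8 \left(-21\right)^{2} - 55\right) \frac{388}{241} = \left(\left(-8\right) 441 - 55\right) 388 \cdot \frac{1}{241} = \left(-3528 - 55\right) \frac{388}{241} = \left(-3583\right) \frac{388}{241} = - \frac{1390204}{241}$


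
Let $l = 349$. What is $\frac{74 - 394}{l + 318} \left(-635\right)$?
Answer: $\frac{203200}{667} \approx 304.65$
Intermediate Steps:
$\frac{74 - 394}{l + 318} \left(-635\right) = \frac{74 - 394}{349 + 318} \left(-635\right) = - \frac{320}{667} \left(-635\right) = \left(-320\right) \frac{1}{667} \left(-635\right) = \left(- \frac{320}{667}\right) \left(-635\right) = \frac{203200}{667}$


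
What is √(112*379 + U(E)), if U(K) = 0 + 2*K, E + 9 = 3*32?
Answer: √42622 ≈ 206.45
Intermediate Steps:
E = 87 (E = -9 + 3*32 = -9 + 96 = 87)
U(K) = 2*K
√(112*379 + U(E)) = √(112*379 + 2*87) = √(42448 + 174) = √42622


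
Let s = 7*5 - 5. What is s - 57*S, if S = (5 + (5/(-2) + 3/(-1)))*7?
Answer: 459/2 ≈ 229.50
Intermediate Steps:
s = 30 (s = 35 - 5 = 30)
S = -7/2 (S = (5 + (5*(-1/2) + 3*(-1)))*7 = (5 + (-5/2 - 3))*7 = (5 - 11/2)*7 = -1/2*7 = -7/2 ≈ -3.5000)
s - 57*S = 30 - 57*(-7/2) = 30 + 399/2 = 459/2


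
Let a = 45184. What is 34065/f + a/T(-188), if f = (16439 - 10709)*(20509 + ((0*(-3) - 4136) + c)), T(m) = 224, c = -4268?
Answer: 2176419739/10789590 ≈ 201.71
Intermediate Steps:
f = 69361650 (f = (16439 - 10709)*(20509 + ((0*(-3) - 4136) - 4268)) = 5730*(20509 + ((0 - 4136) - 4268)) = 5730*(20509 + (-4136 - 4268)) = 5730*(20509 - 8404) = 5730*12105 = 69361650)
34065/f + a/T(-188) = 34065/69361650 + 45184/224 = 34065*(1/69361650) + 45184*(1/224) = 757/1541370 + 1412/7 = 2176419739/10789590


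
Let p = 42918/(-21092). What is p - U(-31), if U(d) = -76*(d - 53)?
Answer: -67347123/10546 ≈ -6386.0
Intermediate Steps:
U(d) = 4028 - 76*d (U(d) = -76*(-53 + d) = 4028 - 76*d)
p = -21459/10546 (p = 42918*(-1/21092) = -21459/10546 ≈ -2.0348)
p - U(-31) = -21459/10546 - (4028 - 76*(-31)) = -21459/10546 - (4028 + 2356) = -21459/10546 - 1*6384 = -21459/10546 - 6384 = -67347123/10546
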